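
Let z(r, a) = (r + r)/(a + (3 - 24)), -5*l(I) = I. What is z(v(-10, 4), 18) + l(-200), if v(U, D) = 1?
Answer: 118/3 ≈ 39.333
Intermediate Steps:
l(I) = -I/5
z(r, a) = 2*r/(-21 + a) (z(r, a) = (2*r)/(a - 21) = (2*r)/(-21 + a) = 2*r/(-21 + a))
z(v(-10, 4), 18) + l(-200) = 2*1/(-21 + 18) - 1/5*(-200) = 2*1/(-3) + 40 = 2*1*(-1/3) + 40 = -2/3 + 40 = 118/3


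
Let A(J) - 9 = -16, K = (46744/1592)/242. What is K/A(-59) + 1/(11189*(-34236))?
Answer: -1119129252139/64567025304012 ≈ -0.017333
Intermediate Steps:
K = 5843/48158 (K = (46744*(1/1592))*(1/242) = (5843/199)*(1/242) = 5843/48158 ≈ 0.12133)
A(J) = -7 (A(J) = 9 - 16 = -7)
K/A(-59) + 1/(11189*(-34236)) = (5843/48158)/(-7) + 1/(11189*(-34236)) = (5843/48158)*(-⅐) + (1/11189)*(-1/34236) = -5843/337106 - 1/383066604 = -1119129252139/64567025304012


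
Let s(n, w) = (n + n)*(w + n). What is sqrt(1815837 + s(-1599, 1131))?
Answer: sqrt(3312501) ≈ 1820.0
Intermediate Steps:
s(n, w) = 2*n*(n + w) (s(n, w) = (2*n)*(n + w) = 2*n*(n + w))
sqrt(1815837 + s(-1599, 1131)) = sqrt(1815837 + 2*(-1599)*(-1599 + 1131)) = sqrt(1815837 + 2*(-1599)*(-468)) = sqrt(1815837 + 1496664) = sqrt(3312501)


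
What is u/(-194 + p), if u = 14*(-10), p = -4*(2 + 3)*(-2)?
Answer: 10/11 ≈ 0.90909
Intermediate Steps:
p = 40 (p = -4*5*(-2) = -20*(-2) = 40)
u = -140
u/(-194 + p) = -140/(-194 + 40) = -140/(-154) = -140*(-1/154) = 10/11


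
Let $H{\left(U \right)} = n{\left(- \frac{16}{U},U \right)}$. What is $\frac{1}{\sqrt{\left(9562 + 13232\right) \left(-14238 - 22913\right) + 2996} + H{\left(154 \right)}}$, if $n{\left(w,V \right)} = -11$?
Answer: $- \frac{11}{846817019} - \frac{i \sqrt{846816898}}{846817019} \approx -1.299 \cdot 10^{-8} - 3.4364 \cdot 10^{-5} i$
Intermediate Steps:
$H{\left(U \right)} = -11$
$\frac{1}{\sqrt{\left(9562 + 13232\right) \left(-14238 - 22913\right) + 2996} + H{\left(154 \right)}} = \frac{1}{\sqrt{\left(9562 + 13232\right) \left(-14238 - 22913\right) + 2996} - 11} = \frac{1}{\sqrt{22794 \left(-37151\right) + 2996} - 11} = \frac{1}{\sqrt{-846819894 + 2996} - 11} = \frac{1}{\sqrt{-846816898} - 11} = \frac{1}{i \sqrt{846816898} - 11} = \frac{1}{-11 + i \sqrt{846816898}}$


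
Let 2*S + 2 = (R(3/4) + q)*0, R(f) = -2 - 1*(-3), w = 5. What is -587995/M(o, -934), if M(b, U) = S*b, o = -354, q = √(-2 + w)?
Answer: -587995/354 ≈ -1661.0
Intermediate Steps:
q = √3 (q = √(-2 + 5) = √3 ≈ 1.7320)
R(f) = 1 (R(f) = -2 + 3 = 1)
S = -1 (S = -1 + ((1 + √3)*0)/2 = -1 + (½)*0 = -1 + 0 = -1)
M(b, U) = -b
-587995/M(o, -934) = -587995/((-1*(-354))) = -587995/354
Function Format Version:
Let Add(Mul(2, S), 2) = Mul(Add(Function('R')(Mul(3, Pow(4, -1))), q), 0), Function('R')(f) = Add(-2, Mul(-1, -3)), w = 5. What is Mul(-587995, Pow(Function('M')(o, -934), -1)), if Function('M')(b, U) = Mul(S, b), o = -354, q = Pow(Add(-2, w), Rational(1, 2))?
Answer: Rational(-587995, 354) ≈ -1661.0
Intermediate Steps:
q = Pow(3, Rational(1, 2)) (q = Pow(Add(-2, 5), Rational(1, 2)) = Pow(3, Rational(1, 2)) ≈ 1.7320)
Function('R')(f) = 1 (Function('R')(f) = Add(-2, 3) = 1)
S = -1 (S = Add(-1, Mul(Rational(1, 2), Mul(Add(1, Pow(3, Rational(1, 2))), 0))) = Add(-1, Mul(Rational(1, 2), 0)) = Add(-1, 0) = -1)
Function('M')(b, U) = Mul(-1, b)
Mul(-587995, Pow(Function('M')(o, -934), -1)) = Mul(-587995, Pow(Mul(-1, -354), -1)) = Mul(-587995, Pow(354, -1)) = Mul(-587995, Rational(1, 354)) = Rational(-587995, 354)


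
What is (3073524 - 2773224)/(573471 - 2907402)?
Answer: -100100/777977 ≈ -0.12867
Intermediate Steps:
(3073524 - 2773224)/(573471 - 2907402) = 300300/(-2333931) = 300300*(-1/2333931) = -100100/777977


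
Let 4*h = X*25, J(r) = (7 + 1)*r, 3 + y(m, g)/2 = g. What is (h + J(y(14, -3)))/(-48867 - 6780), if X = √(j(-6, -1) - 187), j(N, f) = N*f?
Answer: 32/18549 - 25*I*√181/222588 ≈ 0.0017252 - 0.001511*I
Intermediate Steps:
y(m, g) = -6 + 2*g
X = I*√181 (X = √(-6*(-1) - 187) = √(6 - 187) = √(-181) = I*√181 ≈ 13.454*I)
J(r) = 8*r
h = 25*I*√181/4 (h = ((I*√181)*25)/4 = (25*I*√181)/4 = 25*I*√181/4 ≈ 84.085*I)
(h + J(y(14, -3)))/(-48867 - 6780) = (25*I*√181/4 + 8*(-6 + 2*(-3)))/(-48867 - 6780) = (25*I*√181/4 + 8*(-6 - 6))/(-55647) = (25*I*√181/4 + 8*(-12))*(-1/55647) = (25*I*√181/4 - 96)*(-1/55647) = (-96 + 25*I*√181/4)*(-1/55647) = 32/18549 - 25*I*√181/222588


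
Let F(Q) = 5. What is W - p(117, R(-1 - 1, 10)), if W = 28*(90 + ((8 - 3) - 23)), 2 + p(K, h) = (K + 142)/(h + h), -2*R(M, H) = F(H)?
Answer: 10349/5 ≈ 2069.8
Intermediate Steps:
R(M, H) = -5/2 (R(M, H) = -1/2*5 = -5/2)
p(K, h) = -2 + (142 + K)/(2*h) (p(K, h) = -2 + (K + 142)/(h + h) = -2 + (142 + K)/((2*h)) = -2 + (142 + K)*(1/(2*h)) = -2 + (142 + K)/(2*h))
W = 2016 (W = 28*(90 + (5 - 23)) = 28*(90 - 18) = 28*72 = 2016)
W - p(117, R(-1 - 1, 10)) = 2016 - (142 + 117 - 4*(-5/2))/(2*(-5/2)) = 2016 - (-2)*(142 + 117 + 10)/(2*5) = 2016 - (-2)*269/(2*5) = 2016 - 1*(-269/5) = 2016 + 269/5 = 10349/5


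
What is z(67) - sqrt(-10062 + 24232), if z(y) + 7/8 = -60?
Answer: -487/8 - sqrt(14170) ≈ -179.91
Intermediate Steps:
z(y) = -487/8 (z(y) = -7/8 - 60 = -487/8)
z(67) - sqrt(-10062 + 24232) = -487/8 - sqrt(-10062 + 24232) = -487/8 - sqrt(14170)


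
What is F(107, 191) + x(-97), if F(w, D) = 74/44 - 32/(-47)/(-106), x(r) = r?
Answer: -5223979/54802 ≈ -95.325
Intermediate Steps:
F(w, D) = 91815/54802 (F(w, D) = 74*(1/44) - 32*(-1/47)*(-1/106) = 37/22 + (32/47)*(-1/106) = 37/22 - 16/2491 = 91815/54802)
F(107, 191) + x(-97) = 91815/54802 - 97 = -5223979/54802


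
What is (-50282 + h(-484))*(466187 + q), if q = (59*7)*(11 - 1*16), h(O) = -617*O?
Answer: 115262842212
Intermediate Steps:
q = -2065 (q = 413*(11 - 16) = 413*(-5) = -2065)
(-50282 + h(-484))*(466187 + q) = (-50282 - 617*(-484))*(466187 - 2065) = (-50282 + 298628)*464122 = 248346*464122 = 115262842212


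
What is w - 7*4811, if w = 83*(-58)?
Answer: -38491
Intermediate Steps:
w = -4814
w - 7*4811 = -4814 - 7*4811 = -4814 - 1*33677 = -4814 - 33677 = -38491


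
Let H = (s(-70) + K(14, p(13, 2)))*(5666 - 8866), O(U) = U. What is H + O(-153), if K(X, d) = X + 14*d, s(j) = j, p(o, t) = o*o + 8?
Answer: -7750553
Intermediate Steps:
p(o, t) = 8 + o**2 (p(o, t) = o**2 + 8 = 8 + o**2)
H = -7750400 (H = (-70 + (14 + 14*(8 + 13**2)))*(5666 - 8866) = (-70 + (14 + 14*(8 + 169)))*(-3200) = (-70 + (14 + 14*177))*(-3200) = (-70 + (14 + 2478))*(-3200) = (-70 + 2492)*(-3200) = 2422*(-3200) = -7750400)
H + O(-153) = -7750400 - 153 = -7750553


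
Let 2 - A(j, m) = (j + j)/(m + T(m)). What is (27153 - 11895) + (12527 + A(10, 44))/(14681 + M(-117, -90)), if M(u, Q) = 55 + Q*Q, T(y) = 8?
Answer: 1132443704/74217 ≈ 15259.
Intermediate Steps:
M(u, Q) = 55 + Q**2
A(j, m) = 2 - 2*j/(8 + m) (A(j, m) = 2 - (j + j)/(m + 8) = 2 - 2*j/(8 + m))
(27153 - 11895) + (12527 + A(10, 44))/(14681 + M(-117, -90)) = (27153 - 11895) + (12527 + 2*(8 + 44 - 1*10)/(8 + 44))/(14681 + (55 + (-90)**2)) = 15258 + (12527 + 2*(8 + 44 - 10)/52)/(14681 + (55 + 8100)) = 15258 + (12527 + 2*(1/52)*42)/(14681 + 8155) = 15258 + (12527 + 21/13)/22836 = 15258 + (162872/13)*(1/22836) = 15258 + 40718/74217 = 1132443704/74217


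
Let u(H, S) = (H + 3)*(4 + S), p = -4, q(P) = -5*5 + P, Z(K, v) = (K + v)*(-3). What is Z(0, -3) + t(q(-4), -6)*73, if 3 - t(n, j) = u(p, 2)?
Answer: 666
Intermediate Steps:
Z(K, v) = -3*K - 3*v
q(P) = -25 + P
u(H, S) = (3 + H)*(4 + S)
t(n, j) = 9 (t(n, j) = 3 - (12 + 3*2 + 4*(-4) - 4*2) = 3 - (12 + 6 - 16 - 8) = 3 - 1*(-6) = 3 + 6 = 9)
Z(0, -3) + t(q(-4), -6)*73 = (-3*0 - 3*(-3)) + 9*73 = (0 + 9) + 657 = 9 + 657 = 666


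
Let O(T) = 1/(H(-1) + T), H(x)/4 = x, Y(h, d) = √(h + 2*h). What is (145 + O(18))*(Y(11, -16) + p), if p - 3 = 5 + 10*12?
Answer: 129984/7 + 2031*√33/14 ≈ 19403.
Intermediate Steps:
Y(h, d) = √3*√h (Y(h, d) = √(3*h) = √3*√h)
H(x) = 4*x
O(T) = 1/(-4 + T) (O(T) = 1/(4*(-1) + T) = 1/(-4 + T))
p = 128 (p = 3 + (5 + 10*12) = 3 + (5 + 120) = 3 + 125 = 128)
(145 + O(18))*(Y(11, -16) + p) = (145 + 1/(-4 + 18))*(√3*√11 + 128) = (145 + 1/14)*(√33 + 128) = (145 + 1/14)*(128 + √33) = 2031*(128 + √33)/14 = 129984/7 + 2031*√33/14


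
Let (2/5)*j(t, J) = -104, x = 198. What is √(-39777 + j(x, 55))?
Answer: I*√40037 ≈ 200.09*I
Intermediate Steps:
j(t, J) = -260 (j(t, J) = (5/2)*(-104) = -260)
√(-39777 + j(x, 55)) = √(-39777 - 260) = √(-40037) = I*√40037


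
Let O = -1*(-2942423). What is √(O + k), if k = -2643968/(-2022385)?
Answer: √12034636316059492855/2022385 ≈ 1715.3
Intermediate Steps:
O = 2942423
k = 2643968/2022385 (k = -2643968*(-1/2022385) = 2643968/2022385 ≈ 1.3074)
√(O + k) = √(2942423 + 2643968/2022385) = √(5950714782823/2022385) = √12034636316059492855/2022385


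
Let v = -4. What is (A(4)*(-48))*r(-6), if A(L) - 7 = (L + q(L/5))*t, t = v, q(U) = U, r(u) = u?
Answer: -17568/5 ≈ -3513.6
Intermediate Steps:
t = -4
A(L) = 7 - 24*L/5 (A(L) = 7 + (L + L/5)*(-4) = 7 + (6*L/5)*(-4) = 7 - 24*L/5)
(A(4)*(-48))*r(-6) = ((7 - 24/5*4)*(-48))*(-6) = ((7 - 96/5)*(-48))*(-6) = -61/5*(-48)*(-6) = (2928/5)*(-6) = -17568/5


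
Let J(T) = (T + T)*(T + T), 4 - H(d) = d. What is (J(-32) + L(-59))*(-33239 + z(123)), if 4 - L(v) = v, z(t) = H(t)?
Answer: -138735922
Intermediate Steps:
H(d) = 4 - d
z(t) = 4 - t
L(v) = 4 - v
J(T) = 4*T**2 (J(T) = (2*T)*(2*T) = 4*T**2)
(J(-32) + L(-59))*(-33239 + z(123)) = (4*(-32)**2 + (4 - 1*(-59)))*(-33239 + (4 - 1*123)) = (4*1024 + (4 + 59))*(-33239 + (4 - 123)) = (4096 + 63)*(-33239 - 119) = 4159*(-33358) = -138735922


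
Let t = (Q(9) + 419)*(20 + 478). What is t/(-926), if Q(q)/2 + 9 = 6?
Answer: -102837/463 ≈ -222.11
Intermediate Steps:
Q(q) = -6 (Q(q) = -18 + 2*6 = -18 + 12 = -6)
t = 205674 (t = (-6 + 419)*(20 + 478) = 413*498 = 205674)
t/(-926) = 205674/(-926) = 205674*(-1/926) = -102837/463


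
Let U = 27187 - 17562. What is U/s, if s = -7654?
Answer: -9625/7654 ≈ -1.2575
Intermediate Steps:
U = 9625
U/s = 9625/(-7654) = 9625*(-1/7654) = -9625/7654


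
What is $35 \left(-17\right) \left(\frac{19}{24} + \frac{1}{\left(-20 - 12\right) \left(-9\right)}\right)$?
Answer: $- \frac{136255}{288} \approx -473.11$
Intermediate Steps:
$35 \left(-17\right) \left(\frac{19}{24} + \frac{1}{\left(-20 - 12\right) \left(-9\right)}\right) = - 595 \left(19 \cdot \frac{1}{24} + \frac{1}{-32} \left(- \frac{1}{9}\right)\right) = - 595 \left(\frac{19}{24} - - \frac{1}{288}\right) = - 595 \left(\frac{19}{24} + \frac{1}{288}\right) = \left(-595\right) \frac{229}{288} = - \frac{136255}{288}$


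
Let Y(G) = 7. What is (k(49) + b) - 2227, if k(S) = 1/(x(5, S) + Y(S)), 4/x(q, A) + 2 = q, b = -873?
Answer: -77497/25 ≈ -3099.9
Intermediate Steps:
x(q, A) = 4/(-2 + q)
k(S) = 3/25 (k(S) = 1/(4/(-2 + 5) + 7) = 1/(4/3 + 7) = 1/(25/3) = 3/25)
(k(49) + b) - 2227 = (3/25 - 873) - 2227 = -21822/25 - 2227 = -77497/25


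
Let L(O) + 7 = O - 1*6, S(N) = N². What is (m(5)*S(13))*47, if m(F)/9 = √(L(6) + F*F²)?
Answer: 71487*√118 ≈ 7.7655e+5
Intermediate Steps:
L(O) = -13 + O (L(O) = -7 + (O - 1*6) = -7 + (O - 6) = -7 + (-6 + O) = -13 + O)
m(F) = 9*√(-7 + F³) (m(F) = 9*√((-13 + 6) + F*F²) = 9*√(-7 + F³))
(m(5)*S(13))*47 = ((9*√(-7 + 5³))*13²)*47 = ((9*√(-7 + 125))*169)*47 = ((9*√118)*169)*47 = (1521*√118)*47 = 71487*√118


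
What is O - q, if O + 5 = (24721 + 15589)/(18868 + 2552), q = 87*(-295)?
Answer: 54967751/2142 ≈ 25662.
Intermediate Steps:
q = -25665
O = -6679/2142 (O = -5 + (24721 + 15589)/(18868 + 2552) = -5 + 40310/21420 = -5 + 40310*(1/21420) = -5 + 4031/2142 = -6679/2142 ≈ -3.1181)
O - q = -6679/2142 - 1*(-25665) = -6679/2142 + 25665 = 54967751/2142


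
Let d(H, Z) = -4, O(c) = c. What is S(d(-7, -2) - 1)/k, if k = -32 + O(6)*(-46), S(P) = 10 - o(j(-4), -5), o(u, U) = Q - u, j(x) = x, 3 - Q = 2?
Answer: -5/308 ≈ -0.016234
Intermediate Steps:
Q = 1 (Q = 3 - 1*2 = 3 - 2 = 1)
o(u, U) = 1 - u
S(P) = 5 (S(P) = 10 - (1 - 1*(-4)) = 10 - (1 + 4) = 10 - 1*5 = 10 - 5 = 5)
k = -308 (k = -32 + 6*(-46) = -32 - 276 = -308)
S(d(-7, -2) - 1)/k = 5/(-308) = 5*(-1/308) = -5/308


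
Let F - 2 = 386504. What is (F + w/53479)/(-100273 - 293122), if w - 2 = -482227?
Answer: -20669472149/21038371205 ≈ -0.98247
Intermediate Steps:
w = -482225 (w = 2 - 482227 = -482225)
F = 386506 (F = 2 + 386504 = 386506)
(F + w/53479)/(-100273 - 293122) = (386506 - 482225/53479)/(-100273 - 293122) = (386506 - 482225*1/53479)/(-393395) = (386506 - 482225/53479)*(-1/393395) = (20669472149/53479)*(-1/393395) = -20669472149/21038371205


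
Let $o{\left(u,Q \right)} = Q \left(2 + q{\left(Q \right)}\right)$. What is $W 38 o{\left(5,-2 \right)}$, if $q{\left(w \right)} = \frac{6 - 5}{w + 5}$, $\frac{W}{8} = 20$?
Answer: $- \frac{85120}{3} \approx -28373.0$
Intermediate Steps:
$W = 160$ ($W = 8 \cdot 20 = 160$)
$q{\left(w \right)} = \frac{1}{5 + w}$ ($q{\left(w \right)} = 1 \frac{1}{5 + w} = \frac{1}{5 + w}$)
$o{\left(u,Q \right)} = Q \left(2 + \frac{1}{5 + Q}\right)$
$W 38 o{\left(5,-2 \right)} = 160 \cdot 38 \left(- \frac{2 \left(11 + 2 \left(-2\right)\right)}{5 - 2}\right) = 6080 \left(- \frac{2 \left(11 - 4\right)}{3}\right) = 6080 \left(\left(-2\right) \frac{1}{3} \cdot 7\right) = 6080 \left(- \frac{14}{3}\right) = - \frac{85120}{3}$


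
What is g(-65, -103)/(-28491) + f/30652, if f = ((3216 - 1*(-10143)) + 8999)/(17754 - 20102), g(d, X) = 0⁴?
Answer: -11179/35985448 ≈ -0.00031065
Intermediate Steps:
g(d, X) = 0
f = -11179/1174 (f = ((3216 + 10143) + 8999)/(-2348) = (13359 + 8999)*(-1/2348) = 22358*(-1/2348) = -11179/1174 ≈ -9.5221)
g(-65, -103)/(-28491) + f/30652 = 0/(-28491) - 11179/1174/30652 = 0*(-1/28491) - 11179/1174*1/30652 = 0 - 11179/35985448 = -11179/35985448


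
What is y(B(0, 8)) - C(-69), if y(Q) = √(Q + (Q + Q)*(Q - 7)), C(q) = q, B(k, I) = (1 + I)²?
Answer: 69 + 9*√149 ≈ 178.86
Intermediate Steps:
y(Q) = √(Q + 2*Q*(-7 + Q)) (y(Q) = √(Q + (2*Q)*(-7 + Q)) = √(Q + 2*Q*(-7 + Q)))
y(B(0, 8)) - C(-69) = √((1 + 8)²*(-13 + 2*(1 + 8)²)) - 1*(-69) = √(9²*(-13 + 2*9²)) + 69 = √(81*(-13 + 2*81)) + 69 = √(81*(-13 + 162)) + 69 = √(81*149) + 69 = √12069 + 69 = 9*√149 + 69 = 69 + 9*√149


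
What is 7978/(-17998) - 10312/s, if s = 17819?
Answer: -163877679/160353181 ≈ -1.0220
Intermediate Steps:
7978/(-17998) - 10312/s = 7978/(-17998) - 10312/17819 = 7978*(-1/17998) - 10312*1/17819 = -3989/8999 - 10312/17819 = -163877679/160353181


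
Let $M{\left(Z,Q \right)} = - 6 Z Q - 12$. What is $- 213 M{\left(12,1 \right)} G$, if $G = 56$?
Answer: $1001952$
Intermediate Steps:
$M{\left(Z,Q \right)} = -12 - 6 Q Z$ ($M{\left(Z,Q \right)} = - 6 Q Z - 12 = -12 - 6 Q Z$)
$- 213 M{\left(12,1 \right)} G = - 213 \left(-12 - 6 \cdot 12\right) 56 = - 213 \left(-12 - 72\right) 56 = \left(-213\right) \left(-84\right) 56 = 17892 \cdot 56 = 1001952$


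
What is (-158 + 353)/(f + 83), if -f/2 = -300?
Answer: 195/683 ≈ 0.28551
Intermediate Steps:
f = 600 (f = -2*(-300) = 600)
(-158 + 353)/(f + 83) = (-158 + 353)/(600 + 83) = 195/683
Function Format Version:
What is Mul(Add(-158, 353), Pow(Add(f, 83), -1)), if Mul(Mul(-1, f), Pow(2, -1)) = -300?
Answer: Rational(195, 683) ≈ 0.28551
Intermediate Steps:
f = 600 (f = Mul(-2, -300) = 600)
Mul(Add(-158, 353), Pow(Add(f, 83), -1)) = Mul(Add(-158, 353), Pow(Add(600, 83), -1)) = Mul(195, Pow(683, -1)) = Mul(195, Rational(1, 683)) = Rational(195, 683)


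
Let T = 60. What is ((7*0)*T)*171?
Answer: 0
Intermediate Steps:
((7*0)*T)*171 = ((7*0)*60)*171 = (0*60)*171 = 0*171 = 0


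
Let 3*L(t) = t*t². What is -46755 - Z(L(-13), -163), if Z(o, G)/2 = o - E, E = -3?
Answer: -135889/3 ≈ -45296.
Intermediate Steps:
L(t) = t³/3 (L(t) = (t*t²)/3 = t³/3)
Z(o, G) = 6 + 2*o (Z(o, G) = 2*(o - 1*(-3)) = 2*(o + 3) = 2*(3 + o) = 6 + 2*o)
-46755 - Z(L(-13), -163) = -46755 - (6 + 2*((⅓)*(-13)³)) = -46755 - (6 + 2*((⅓)*(-2197))) = -46755 - (6 + 2*(-2197/3)) = -46755 - (6 - 4394/3) = -46755 - 1*(-4376/3) = -46755 + 4376/3 = -135889/3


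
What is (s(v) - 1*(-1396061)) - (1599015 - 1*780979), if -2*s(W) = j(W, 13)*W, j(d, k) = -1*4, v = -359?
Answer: 577307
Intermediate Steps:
j(d, k) = -4
s(W) = 2*W (s(W) = -(-2)*W = 2*W)
(s(v) - 1*(-1396061)) - (1599015 - 1*780979) = (2*(-359) - 1*(-1396061)) - (1599015 - 1*780979) = (-718 + 1396061) - (1599015 - 780979) = 1395343 - 1*818036 = 1395343 - 818036 = 577307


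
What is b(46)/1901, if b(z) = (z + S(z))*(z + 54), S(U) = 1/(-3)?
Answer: 13700/5703 ≈ 2.4022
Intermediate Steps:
S(U) = -⅓
b(z) = (54 + z)*(-⅓ + z) (b(z) = (z - ⅓)*(z + 54) = (-⅓ + z)*(54 + z) = (54 + z)*(-⅓ + z))
b(46)/1901 = (-18 + 46² + (161/3)*46)/1901 = (-18 + 2116 + 7406/3)*(1/1901) = (13700/3)*(1/1901) = 13700/5703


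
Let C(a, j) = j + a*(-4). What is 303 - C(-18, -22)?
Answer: 253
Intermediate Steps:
C(a, j) = j - 4*a
303 - C(-18, -22) = 303 - (-22 - 4*(-18)) = 303 - (-22 + 72) = 303 - 1*50 = 303 - 50 = 253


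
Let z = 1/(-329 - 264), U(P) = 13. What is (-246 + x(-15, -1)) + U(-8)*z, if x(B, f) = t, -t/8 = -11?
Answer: -93707/593 ≈ -158.02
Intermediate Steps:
t = 88 (t = -8*(-11) = 88)
x(B, f) = 88
z = -1/593 (z = 1/(-593) = -1/593 ≈ -0.0016863)
(-246 + x(-15, -1)) + U(-8)*z = (-246 + 88) + 13*(-1/593) = -158 - 13/593 = -93707/593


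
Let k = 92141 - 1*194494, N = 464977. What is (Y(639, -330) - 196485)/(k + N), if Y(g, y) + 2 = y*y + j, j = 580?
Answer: -87007/362624 ≈ -0.23994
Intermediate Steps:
Y(g, y) = 578 + y**2 (Y(g, y) = -2 + (y*y + 580) = -2 + (y**2 + 580) = -2 + (580 + y**2) = 578 + y**2)
k = -102353 (k = 92141 - 194494 = -102353)
(Y(639, -330) - 196485)/(k + N) = ((578 + (-330)**2) - 196485)/(-102353 + 464977) = ((578 + 108900) - 196485)/362624 = (109478 - 196485)*(1/362624) = -87007*1/362624 = -87007/362624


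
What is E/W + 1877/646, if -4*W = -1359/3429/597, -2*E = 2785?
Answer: -818440043113/97546 ≈ -8.3903e+6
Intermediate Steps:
E = -2785/2 (E = -½*2785 = -2785/2 ≈ -1392.5)
W = 151/909828 (W = -(-1359/3429)/(4*597) = -(-1359*1/3429)/(4*597) = -(-151)/(1524*597) = -¼*(-151/227457) = 151/909828 ≈ 0.00016597)
E/W + 1877/646 = -2785/(2*151/909828) + 1877/646 = -2785/2*909828/151 + 1877*(1/646) = -1266935490/151 + 1877/646 = -818440043113/97546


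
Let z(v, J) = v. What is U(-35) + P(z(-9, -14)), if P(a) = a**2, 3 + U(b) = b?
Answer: 43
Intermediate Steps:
U(b) = -3 + b
U(-35) + P(z(-9, -14)) = (-3 - 35) + (-9)**2 = -38 + 81 = 43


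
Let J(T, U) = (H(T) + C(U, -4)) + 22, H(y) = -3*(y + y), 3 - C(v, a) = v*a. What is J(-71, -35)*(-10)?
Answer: -3110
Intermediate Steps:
C(v, a) = 3 - a*v (C(v, a) = 3 - v*a = 3 - a*v)
H(y) = -6*y
J(T, U) = 25 - 6*T + 4*U (J(T, U) = (-6*T + (3 - 1*(-4)*U)) + 22 = (-6*T + (3 + 4*U)) + 22 = (3 - 6*T + 4*U) + 22 = 25 - 6*T + 4*U)
J(-71, -35)*(-10) = (25 - 6*(-71) + 4*(-35))*(-10) = (25 + 426 - 140)*(-10) = 311*(-10) = -3110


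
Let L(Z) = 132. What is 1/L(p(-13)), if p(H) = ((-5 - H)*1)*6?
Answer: 1/132 ≈ 0.0075758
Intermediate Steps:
p(H) = -30 - 6*H (p(H) = (-5 - H)*6 = -30 - 6*H)
1/L(p(-13)) = 1/132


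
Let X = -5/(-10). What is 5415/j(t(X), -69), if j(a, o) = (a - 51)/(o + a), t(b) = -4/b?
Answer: 416955/59 ≈ 7067.0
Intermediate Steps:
X = ½ (X = -5*(-⅒) = ½ ≈ 0.50000)
j(a, o) = (-51 + a)/(a + o)
5415/j(t(X), -69) = 5415/(((-51 - 4/½)/(-4/½ - 69))) = 5415/(((-51 - 4*2)/(-4*2 - 69))) = 5415/(((-51 - 8)/(-8 - 69))) = 5415/((-59/(-77))) = 5415/((-1/77*(-59))) = 5415/(59/77) = 5415*(77/59) = 416955/59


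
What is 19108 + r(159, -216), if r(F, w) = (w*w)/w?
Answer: 18892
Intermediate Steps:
r(F, w) = w (r(F, w) = w**2/w = w)
19108 + r(159, -216) = 19108 - 216 = 18892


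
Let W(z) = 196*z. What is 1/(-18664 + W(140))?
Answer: 1/8776 ≈ 0.00011395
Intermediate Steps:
1/(-18664 + W(140)) = 1/(-18664 + 196*140) = 1/(-18664 + 27440) = 1/8776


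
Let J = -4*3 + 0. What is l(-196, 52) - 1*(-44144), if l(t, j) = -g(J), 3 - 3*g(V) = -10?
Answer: 132419/3 ≈ 44140.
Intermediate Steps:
J = -12 (J = -12 + 0 = -12)
g(V) = 13/3 (g(V) = 1 - 1/3*(-10) = 1 + 10/3 = 13/3)
l(t, j) = -13/3 (l(t, j) = -1*13/3 = -13/3)
l(-196, 52) - 1*(-44144) = -13/3 - 1*(-44144) = -13/3 + 44144 = 132419/3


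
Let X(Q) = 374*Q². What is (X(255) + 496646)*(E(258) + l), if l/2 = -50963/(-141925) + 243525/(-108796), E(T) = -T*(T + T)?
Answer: -12753377620765690031446/3860218075 ≈ -3.3038e+12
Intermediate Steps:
E(T) = -2*T² (E(T) = -T*2*T = -2*T²)
l = -29017715077/7720436150 (l = 2*(-50963/(-141925) + 243525/(-108796)) = 2*(-50963*(-1/141925) + 243525*(-1/108796)) = 2*(50963/141925 - 243525/108796) = 2*(-29017715077/15440872300) = -29017715077/7720436150 ≈ -3.7586)
(X(255) + 496646)*(E(258) + l) = (374*255² + 496646)*(-2*258² - 29017715077/7720436150) = (374*65025 + 496646)*(-2*66564 - 29017715077/7720436150) = (24319350 + 496646)*(-133128 - 29017715077/7720436150) = 24815996*(-1027835241492277/7720436150) = -12753377620765690031446/3860218075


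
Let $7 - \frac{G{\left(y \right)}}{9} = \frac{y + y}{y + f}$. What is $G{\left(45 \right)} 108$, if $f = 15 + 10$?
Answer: $\frac{38880}{7} \approx 5554.3$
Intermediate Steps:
$f = 25$
$G{\left(y \right)} = 63 - \frac{18 y}{25 + y}$ ($G{\left(y \right)} = 63 - 9 \frac{y + y}{y + 25} = 63 - 9 \frac{2 y}{25 + y} = 63 - \frac{18 y}{25 + y}$)
$G{\left(45 \right)} 108 = \frac{45 \left(35 + 45\right)}{25 + 45} \cdot 108 = 45 \cdot \frac{1}{70} \cdot 80 \cdot 108 = \frac{360}{7} \cdot 108 = \frac{38880}{7}$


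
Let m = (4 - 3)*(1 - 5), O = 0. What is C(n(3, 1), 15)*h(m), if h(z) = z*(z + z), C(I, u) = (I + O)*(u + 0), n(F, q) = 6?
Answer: 2880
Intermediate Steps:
C(I, u) = I*u (C(I, u) = (I + 0)*(u + 0) = I*u)
m = -4 (m = 1*(-4) = -4)
h(z) = 2*z² (h(z) = z*(2*z) = 2*z²)
C(n(3, 1), 15)*h(m) = (6*15)*(2*(-4)²) = 90*(2*16) = 90*32 = 2880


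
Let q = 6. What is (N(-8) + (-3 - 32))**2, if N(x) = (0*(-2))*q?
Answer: 1225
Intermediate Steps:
N(x) = 0 (N(x) = (0*(-2))*6 = 0*6 = 0)
(N(-8) + (-3 - 32))**2 = (0 + (-3 - 32))**2 = (0 - 35)**2 = (-35)**2 = 1225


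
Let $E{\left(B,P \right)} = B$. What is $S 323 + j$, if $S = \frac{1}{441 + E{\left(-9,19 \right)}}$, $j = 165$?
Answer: $\frac{71603}{432} \approx 165.75$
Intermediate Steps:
$S = \frac{1}{432}$ ($S = \frac{1}{441 - 9} = \frac{1}{432} \approx 0.0023148$)
$S 323 + j = \frac{1}{432} \cdot 323 + 165 = \frac{323}{432} + 165 = \frac{71603}{432}$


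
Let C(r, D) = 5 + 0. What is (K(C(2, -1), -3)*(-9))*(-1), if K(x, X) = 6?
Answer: 54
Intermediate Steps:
C(r, D) = 5
(K(C(2, -1), -3)*(-9))*(-1) = (6*(-9))*(-1) = -54*(-1) = 54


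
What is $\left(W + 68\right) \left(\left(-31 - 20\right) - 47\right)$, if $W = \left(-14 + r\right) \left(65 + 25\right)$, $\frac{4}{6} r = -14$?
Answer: $302036$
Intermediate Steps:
$r = -21$ ($r = \frac{3}{2} \left(-14\right) = -21$)
$W = -3150$ ($W = \left(-14 - 21\right) \left(65 + 25\right) = \left(-35\right) 90 = -3150$)
$\left(W + 68\right) \left(\left(-31 - 20\right) - 47\right) = \left(-3150 + 68\right) \left(\left(-31 - 20\right) - 47\right) = - 3082 \left(-51 - 47\right) = \left(-3082\right) \left(-98\right) = 302036$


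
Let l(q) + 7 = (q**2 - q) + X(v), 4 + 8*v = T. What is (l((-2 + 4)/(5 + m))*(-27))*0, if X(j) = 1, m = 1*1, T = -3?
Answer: 0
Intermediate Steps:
m = 1
v = -7/8 (v = -1/2 + (1/8)*(-3) = -1/2 - 3/8 = -7/8 ≈ -0.87500)
l(q) = -6 + q**2 - q (l(q) = -7 + ((q**2 - q) + 1) = -7 + (1 + q**2 - q) = -6 + q**2 - q)
(l((-2 + 4)/(5 + m))*(-27))*0 = ((-6 + ((-2 + 4)/(5 + 1))**2 - (-2 + 4)/(5 + 1))*(-27))*0 = ((-6 + (2/6)**2 - 2/6)*(-27))*0 = ((-6 + (2*(1/6))**2 - 2/6)*(-27))*0 = ((-6 + (1/3)**2 - 1*1/3)*(-27))*0 = ((-6 + 1/9 - 1/3)*(-27))*0 = -56/9*(-27)*0 = 168*0 = 0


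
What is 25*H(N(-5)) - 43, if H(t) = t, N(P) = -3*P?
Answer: 332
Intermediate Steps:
25*H(N(-5)) - 43 = 25*(-3*(-5)) - 43 = 25*15 - 43 = 375 - 43 = 332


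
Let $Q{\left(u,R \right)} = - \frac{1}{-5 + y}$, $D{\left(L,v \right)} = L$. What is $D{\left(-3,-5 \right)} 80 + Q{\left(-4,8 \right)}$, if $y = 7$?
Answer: $- \frac{481}{2} \approx -240.5$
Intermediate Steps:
$Q{\left(u,R \right)} = - \frac{1}{2}$ ($Q{\left(u,R \right)} = - \frac{1}{-5 + 7} = - \frac{1}{2}$)
$D{\left(-3,-5 \right)} 80 + Q{\left(-4,8 \right)} = \left(-3\right) 80 - \frac{1}{2} = -240 - \frac{1}{2} = - \frac{481}{2}$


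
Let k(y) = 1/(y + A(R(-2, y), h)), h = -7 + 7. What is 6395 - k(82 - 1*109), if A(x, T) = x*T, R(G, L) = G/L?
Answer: 172666/27 ≈ 6395.0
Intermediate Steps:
h = 0
A(x, T) = T*x
k(y) = 1/y (k(y) = 1/(y + 0*(-2/y)) = 1/(y + 0) = 1/y)
6395 - k(82 - 1*109) = 6395 - 1/(82 - 1*109) = 6395 - 1/(82 - 109) = 6395 - 1/(-27) = 6395 - 1*(-1/27) = 6395 + 1/27 = 172666/27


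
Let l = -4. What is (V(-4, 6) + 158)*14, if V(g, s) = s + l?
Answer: 2240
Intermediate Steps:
V(g, s) = -4 + s (V(g, s) = s - 4 = -4 + s)
(V(-4, 6) + 158)*14 = ((-4 + 6) + 158)*14 = (2 + 158)*14 = 160*14 = 2240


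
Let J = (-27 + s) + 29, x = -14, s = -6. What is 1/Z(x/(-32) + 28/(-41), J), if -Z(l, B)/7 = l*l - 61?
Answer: 430336/183572025 ≈ 0.0023442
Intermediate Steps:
J = -4 (J = (-27 - 6) + 29 = -33 + 29 = -4)
Z(l, B) = 427 - 7*l² (Z(l, B) = -7*(l*l - 61) = -7*(l² - 61) = -7*(-61 + l²) = 427 - 7*l²)
1/Z(x/(-32) + 28/(-41), J) = 1/(427 - 7*(-14/(-32) + 28/(-41))²) = 1/(427 - 7*(-14*(-1/32) + 28*(-1/41))²) = 1/(427 - 7*(7/16 - 28/41)²) = 1/(427 - 7*(-161/656)²) = 1/(427 - 7*25921/430336) = 1/(427 - 181447/430336) = 1/(183572025/430336) = 430336/183572025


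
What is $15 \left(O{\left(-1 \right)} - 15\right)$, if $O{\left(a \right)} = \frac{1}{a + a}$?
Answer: $- \frac{465}{2} \approx -232.5$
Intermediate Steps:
$O{\left(a \right)} = \frac{1}{2 a}$
$15 \left(O{\left(-1 \right)} - 15\right) = 15 \left(\frac{1}{2 \left(-1\right)} - 15\right) = 15 \left(\frac{1}{2} \left(-1\right) - 15\right) = 15 \left(- \frac{1}{2} - 15\right) = 15 \left(- \frac{31}{2}\right) = - \frac{465}{2}$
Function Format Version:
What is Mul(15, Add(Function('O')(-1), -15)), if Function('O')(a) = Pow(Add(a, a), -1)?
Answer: Rational(-465, 2) ≈ -232.50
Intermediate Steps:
Function('O')(a) = Mul(Rational(1, 2), Pow(a, -1)) (Function('O')(a) = Pow(Mul(2, a), -1) = Mul(Rational(1, 2), Pow(a, -1)))
Mul(15, Add(Function('O')(-1), -15)) = Mul(15, Add(Mul(Rational(1, 2), Pow(-1, -1)), -15)) = Mul(15, Add(Mul(Rational(1, 2), -1), -15)) = Mul(15, Add(Rational(-1, 2), -15)) = Mul(15, Rational(-31, 2)) = Rational(-465, 2)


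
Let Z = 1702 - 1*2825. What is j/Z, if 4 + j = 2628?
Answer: -2624/1123 ≈ -2.3366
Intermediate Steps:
j = 2624 (j = -4 + 2628 = 2624)
Z = -1123 (Z = 1702 - 2825 = -1123)
j/Z = 2624/(-1123) = 2624*(-1/1123) = -2624/1123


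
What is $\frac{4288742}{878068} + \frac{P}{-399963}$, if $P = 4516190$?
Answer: $- \frac{1125091902187}{175597355742} \approx -6.4072$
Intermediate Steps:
$\frac{4288742}{878068} + \frac{P}{-399963} = \frac{4288742}{878068} + \frac{4516190}{-399963} = 4288742 \cdot \frac{1}{878068} + 4516190 \left(- \frac{1}{399963}\right) = \frac{2144371}{439034} - \frac{4516190}{399963} = - \frac{1125091902187}{175597355742}$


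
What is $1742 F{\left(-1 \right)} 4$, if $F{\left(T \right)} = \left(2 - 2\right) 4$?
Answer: $0$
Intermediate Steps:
$F{\left(T \right)} = 0$ ($F{\left(T \right)} = 0 \cdot 4 = 0$)
$1742 F{\left(-1 \right)} 4 = 1742 \cdot 0 \cdot 4 = 1742 \cdot 0 = 0$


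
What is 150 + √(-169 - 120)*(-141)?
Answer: 150 - 2397*I ≈ 150.0 - 2397.0*I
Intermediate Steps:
150 + √(-169 - 120)*(-141) = 150 + √(-289)*(-141) = 150 + (17*I)*(-141) = 150 - 2397*I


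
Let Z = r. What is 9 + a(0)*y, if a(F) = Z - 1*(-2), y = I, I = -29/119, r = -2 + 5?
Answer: 926/119 ≈ 7.7815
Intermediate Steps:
r = 3
I = -29/119 (I = -29*1/119 = -29/119 ≈ -0.24370)
Z = 3
y = -29/119 ≈ -0.24370
a(F) = 5 (a(F) = 3 - 1*(-2) = 3 + 2 = 5)
9 + a(0)*y = 9 + 5*(-29/119) = 9 - 145/119 = 926/119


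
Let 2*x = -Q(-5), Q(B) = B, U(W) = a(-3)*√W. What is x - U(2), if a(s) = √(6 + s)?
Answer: 5/2 - √6 ≈ 0.050510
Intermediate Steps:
U(W) = √3*√W (U(W) = √(6 - 3)*√W = √3*√W)
x = 5/2 (x = (-1*(-5))/2 = (½)*5 = 5/2 ≈ 2.5000)
x - U(2) = 5/2 - √3*√2 = 5/2 - √6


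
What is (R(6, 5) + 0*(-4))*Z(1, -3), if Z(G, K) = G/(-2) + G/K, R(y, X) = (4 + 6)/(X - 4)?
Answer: -25/3 ≈ -8.3333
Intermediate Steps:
R(y, X) = 10/(-4 + X)
Z(G, K) = -G/2 + G/K (Z(G, K) = G*(-½) + G/K = -G/2 + G/K)
(R(6, 5) + 0*(-4))*Z(1, -3) = (10/(-4 + 5) + 0*(-4))*(-½*1 + 1/(-3)) = (10/1 + 0)*(-½ + 1*(-⅓)) = (10*1 + 0)*(-½ - ⅓) = (10 + 0)*(-⅚) = 10*(-⅚) = -25/3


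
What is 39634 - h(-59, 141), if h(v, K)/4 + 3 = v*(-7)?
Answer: 37994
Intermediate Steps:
h(v, K) = -12 - 28*v (h(v, K) = -12 + 4*(v*(-7)) = -12 + 4*(-7*v) = -12 - 28*v)
39634 - h(-59, 141) = 39634 - (-12 - 28*(-59)) = 39634 - (-12 + 1652) = 39634 - 1*1640 = 39634 - 1640 = 37994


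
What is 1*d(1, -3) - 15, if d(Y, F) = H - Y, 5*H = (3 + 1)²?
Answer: -64/5 ≈ -12.800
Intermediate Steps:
H = 16/5 (H = (3 + 1)²/5 = (⅕)*4² = (⅕)*16 = 16/5 ≈ 3.2000)
d(Y, F) = 16/5 - Y
1*d(1, -3) - 15 = 1*(16/5 - 1*1) - 15 = 1*(16/5 - 1) - 15 = 1*(11/5) - 15 = 11/5 - 15 = -64/5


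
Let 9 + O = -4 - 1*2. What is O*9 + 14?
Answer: -121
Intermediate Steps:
O = -15 (O = -9 + (-4 - 1*2) = -9 + (-4 - 2) = -9 - 6 = -15)
O*9 + 14 = -15*9 + 14 = -135 + 14 = -121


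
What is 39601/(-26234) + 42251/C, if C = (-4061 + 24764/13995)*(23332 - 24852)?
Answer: -340401728811479/226529475369808 ≈ -1.5027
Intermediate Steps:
C = 17269915024/2799 (C = (-4061 + 24764*(1/13995))*(-1520) = (-4061 + 24764/13995)*(-1520) = -56808931/13995*(-1520) = 17269915024/2799 ≈ 6.1700e+6)
39601/(-26234) + 42251/C = 39601/(-26234) + 42251/(17269915024/2799) = 39601*(-1/26234) + 42251*(2799/17269915024) = -39601/26234 + 118260549/17269915024 = -340401728811479/226529475369808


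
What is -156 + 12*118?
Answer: 1260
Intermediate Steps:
-156 + 12*118 = -156 + 1416 = 1260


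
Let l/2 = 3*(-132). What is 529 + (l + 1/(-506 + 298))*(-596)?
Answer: 24573321/52 ≈ 4.7256e+5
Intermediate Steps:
l = -792 (l = 2*(3*(-132)) = 2*(-396) = -792)
529 + (l + 1/(-506 + 298))*(-596) = 529 + (-792 + 1/(-506 + 298))*(-596) = 529 + (-792 + 1/(-208))*(-596) = 529 + (-792 - 1/208)*(-596) = 529 - 164737/208*(-596) = 529 + 24545813/52 = 24573321/52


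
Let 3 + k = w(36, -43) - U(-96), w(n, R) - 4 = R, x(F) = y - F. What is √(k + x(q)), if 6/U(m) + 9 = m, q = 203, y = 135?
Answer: 2*I*√33670/35 ≈ 10.485*I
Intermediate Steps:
x(F) = 135 - F
U(m) = 6/(-9 + m)
w(n, R) = 4 + R
k = -1468/35 (k = -3 + ((4 - 43) - 6/(-9 - 96)) = -3 + (-39 - 6/(-105)) = -3 + (-39 - 6*(-1)/105) = -3 + (-39 - 1*(-2/35)) = -3 + (-39 + 2/35) = -3 - 1363/35 = -1468/35 ≈ -41.943)
√(k + x(q)) = √(-1468/35 + (135 - 1*203)) = √(-1468/35 + (135 - 203)) = √(-1468/35 - 68) = √(-3848/35) = 2*I*√33670/35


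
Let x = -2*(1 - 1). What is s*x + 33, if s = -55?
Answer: 33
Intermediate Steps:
x = 0 (x = -2*0 = 0)
s*x + 33 = -55*0 + 33 = 0 + 33 = 33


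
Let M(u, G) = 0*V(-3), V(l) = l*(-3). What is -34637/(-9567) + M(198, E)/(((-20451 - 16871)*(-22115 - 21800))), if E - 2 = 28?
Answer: 34637/9567 ≈ 3.6205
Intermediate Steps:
E = 30 (E = 2 + 28 = 30)
V(l) = -3*l
M(u, G) = 0 (M(u, G) = 0*(-3*(-3)) = 0*9 = 0)
-34637/(-9567) + M(198, E)/(((-20451 - 16871)*(-22115 - 21800))) = -34637/(-9567) + 0/(((-20451 - 16871)*(-22115 - 21800))) = -34637*(-1/9567) + 0/((-37322*(-43915))) = 34637/9567 + 0/1638995630 = 34637/9567 + 0*(1/1638995630) = 34637/9567 + 0 = 34637/9567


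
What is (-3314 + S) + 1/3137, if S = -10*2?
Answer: -10458757/3137 ≈ -3334.0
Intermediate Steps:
S = -20
(-3314 + S) + 1/3137 = (-3314 - 20) + 1/3137 = -3334 + 1/3137 = -10458757/3137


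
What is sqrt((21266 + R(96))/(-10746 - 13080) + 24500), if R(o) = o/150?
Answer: sqrt(26753637779)/1045 ≈ 156.52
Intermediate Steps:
R(o) = o/150 (R(o) = o*(1/150) = o/150)
sqrt((21266 + R(96))/(-10746 - 13080) + 24500) = sqrt((21266 + (1/150)*96)/(-10746 - 13080) + 24500) = sqrt((21266 + 16/25)/(-23826) + 24500) = sqrt((531666/25)*(-1/23826) + 24500) = sqrt(-88611/99275 + 24500) = sqrt(2432148889/99275) = sqrt(26753637779)/1045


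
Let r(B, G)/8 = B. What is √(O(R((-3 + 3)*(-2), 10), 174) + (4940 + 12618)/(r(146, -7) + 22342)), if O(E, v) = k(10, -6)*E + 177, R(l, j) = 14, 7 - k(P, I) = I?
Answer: 2*√12427456530/11755 ≈ 18.967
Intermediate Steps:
k(P, I) = 7 - I
r(B, G) = 8*B
O(E, v) = 177 + 13*E (O(E, v) = (7 - 1*(-6))*E + 177 = (7 + 6)*E + 177 = 13*E + 177 = 177 + 13*E)
√(O(R((-3 + 3)*(-2), 10), 174) + (4940 + 12618)/(r(146, -7) + 22342)) = √((177 + 13*14) + (4940 + 12618)/(8*146 + 22342)) = √((177 + 182) + 17558/(1168 + 22342)) = √(359 + 17558/23510) = √(359 + 17558*(1/23510)) = √(359 + 8779/11755) = √(4228824/11755) = 2*√12427456530/11755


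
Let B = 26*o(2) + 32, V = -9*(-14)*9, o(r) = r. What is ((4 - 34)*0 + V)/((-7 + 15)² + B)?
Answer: 567/74 ≈ 7.6622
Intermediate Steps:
V = 1134 (V = 126*9 = 1134)
B = 84 (B = 26*2 + 32 = 52 + 32 = 84)
((4 - 34)*0 + V)/((-7 + 15)² + B) = ((4 - 34)*0 + 1134)/((-7 + 15)² + 84) = (-30*0 + 1134)/(8² + 84) = (0 + 1134)/(64 + 84) = 1134/148 = 1134*(1/148) = 567/74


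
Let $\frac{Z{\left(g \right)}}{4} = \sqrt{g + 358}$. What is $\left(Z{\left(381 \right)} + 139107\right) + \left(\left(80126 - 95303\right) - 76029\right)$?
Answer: $47901 + 4 \sqrt{739} \approx 48010.0$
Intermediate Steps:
$Z{\left(g \right)} = 4 \sqrt{358 + g}$ ($Z{\left(g \right)} = 4 \sqrt{g + 358} = 4 \sqrt{358 + g}$)
$\left(Z{\left(381 \right)} + 139107\right) + \left(\left(80126 - 95303\right) - 76029\right) = \left(4 \sqrt{358 + 381} + 139107\right) + \left(\left(80126 - 95303\right) - 76029\right) = \left(4 \sqrt{739} + 139107\right) - 91206 = \left(139107 + 4 \sqrt{739}\right) - 91206 = 47901 + 4 \sqrt{739}$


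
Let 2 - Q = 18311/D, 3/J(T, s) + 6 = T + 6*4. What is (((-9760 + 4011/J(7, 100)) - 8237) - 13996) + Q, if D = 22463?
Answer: 32193631/22463 ≈ 1433.2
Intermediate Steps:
J(T, s) = 3/(18 + T) (J(T, s) = 3/(-6 + (T + 6*4)) = 3/(-6 + (T + 24)) = 3/(-6 + (24 + T)) = 3/(18 + T))
Q = 26615/22463 (Q = 2 - 18311/22463 = 26615/22463 ≈ 1.1848)
(((-9760 + 4011/J(7, 100)) - 8237) - 13996) + Q = (((-9760 + 4011/((3/(18 + 7)))) - 8237) - 13996) + 26615/22463 = (((-9760 + 4011/((3/25))) - 8237) - 13996) + 26615/22463 = (((-9760 + 4011/((3*(1/25)))) - 8237) - 13996) + 26615/22463 = (((-9760 + 4011/(3/25)) - 8237) - 13996) + 26615/22463 = (((-9760 + 4011*(25/3)) - 8237) - 13996) + 26615/22463 = (((-9760 + 33425) - 8237) - 13996) + 26615/22463 = ((23665 - 8237) - 13996) + 26615/22463 = (15428 - 13996) + 26615/22463 = 1432 + 26615/22463 = 32193631/22463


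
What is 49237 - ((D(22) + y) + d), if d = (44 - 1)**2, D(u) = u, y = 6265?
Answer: 41101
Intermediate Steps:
d = 1849 (d = 43**2 = 1849)
49237 - ((D(22) + y) + d) = 49237 - ((22 + 6265) + 1849) = 49237 - (6287 + 1849) = 49237 - 1*8136 = 49237 - 8136 = 41101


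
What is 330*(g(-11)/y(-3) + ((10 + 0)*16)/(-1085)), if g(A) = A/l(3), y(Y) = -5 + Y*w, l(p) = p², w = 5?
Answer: -37103/1302 ≈ -28.497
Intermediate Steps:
y(Y) = -5 + 5*Y (y(Y) = -5 + Y*5 = -5 + 5*Y)
g(A) = A/9 (g(A) = A/(3²) = A/9)
330*(g(-11)/y(-3) + ((10 + 0)*16)/(-1085)) = 330*(((⅑)*(-11))/(-5 + 5*(-3)) + ((10 + 0)*16)/(-1085)) = 330*(-11/(9*(-5 - 15)) + (10*16)*(-1/1085)) = 330*(-11/9/(-20) + 160*(-1/1085)) = 330*(-11/9*(-1/20) - 32/217) = 330*(11/180 - 32/217) = 330*(-3373/39060) = -37103/1302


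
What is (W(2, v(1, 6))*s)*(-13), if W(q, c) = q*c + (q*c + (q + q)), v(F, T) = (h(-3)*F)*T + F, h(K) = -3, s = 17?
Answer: 14144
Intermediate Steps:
v(F, T) = F - 3*F*T (v(F, T) = (-3*F)*T + F = -3*F*T + F = F - 3*F*T)
W(q, c) = 2*q + 2*c*q (W(q, c) = c*q + (c*q + 2*q) = c*q + (2*q + c*q) = 2*q + 2*c*q)
(W(2, v(1, 6))*s)*(-13) = ((2*2*(1 + 1*(1 - 3*6)))*17)*(-13) = ((2*2*(1 + 1*(1 - 18)))*17)*(-13) = ((2*2*(1 + 1*(-17)))*17)*(-13) = ((2*2*(1 - 17))*17)*(-13) = ((2*2*(-16))*17)*(-13) = -64*17*(-13) = -1088*(-13) = 14144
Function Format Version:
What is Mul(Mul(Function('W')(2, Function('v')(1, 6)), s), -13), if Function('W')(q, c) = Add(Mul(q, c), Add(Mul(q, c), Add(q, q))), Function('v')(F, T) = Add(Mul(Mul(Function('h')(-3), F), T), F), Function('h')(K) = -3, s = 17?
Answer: 14144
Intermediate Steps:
Function('v')(F, T) = Add(F, Mul(-3, F, T)) (Function('v')(F, T) = Add(Mul(Mul(-3, F), T), F) = Add(Mul(-3, F, T), F) = Add(F, Mul(-3, F, T)))
Function('W')(q, c) = Add(Mul(2, q), Mul(2, c, q)) (Function('W')(q, c) = Add(Mul(c, q), Add(Mul(c, q), Mul(2, q))) = Add(Mul(c, q), Add(Mul(2, q), Mul(c, q))) = Add(Mul(2, q), Mul(2, c, q)))
Mul(Mul(Function('W')(2, Function('v')(1, 6)), s), -13) = Mul(Mul(Mul(2, 2, Add(1, Mul(1, Add(1, Mul(-3, 6))))), 17), -13) = Mul(Mul(Mul(2, 2, Add(1, Mul(1, Add(1, -18)))), 17), -13) = Mul(Mul(Mul(2, 2, Add(1, Mul(1, -17))), 17), -13) = Mul(Mul(Mul(2, 2, Add(1, -17)), 17), -13) = Mul(Mul(Mul(2, 2, -16), 17), -13) = Mul(Mul(-64, 17), -13) = Mul(-1088, -13) = 14144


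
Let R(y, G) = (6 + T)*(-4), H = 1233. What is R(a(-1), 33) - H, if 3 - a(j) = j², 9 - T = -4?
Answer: -1309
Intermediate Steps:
T = 13 (T = 9 - 1*(-4) = 9 + 4 = 13)
a(j) = 3 - j²
R(y, G) = -76 (R(y, G) = (6 + 13)*(-4) = 19*(-4) = -76)
R(a(-1), 33) - H = -76 - 1*1233 = -76 - 1233 = -1309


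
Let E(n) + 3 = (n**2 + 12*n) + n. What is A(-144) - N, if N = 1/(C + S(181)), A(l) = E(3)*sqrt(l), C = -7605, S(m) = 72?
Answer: 1/7533 + 540*I ≈ 0.00013275 + 540.0*I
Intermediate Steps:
E(n) = -3 + n**2 + 13*n (E(n) = -3 + ((n**2 + 12*n) + n) = -3 + (n**2 + 13*n) = -3 + n**2 + 13*n)
A(l) = 45*sqrt(l) (A(l) = (-3 + 3**2 + 13*3)*sqrt(l) = (-3 + 9 + 39)*sqrt(l) = 45*sqrt(l))
N = -1/7533 (N = 1/(-7605 + 72) = 1/(-7533) = -1/7533 ≈ -0.00013275)
A(-144) - N = 45*sqrt(-144) - 1*(-1/7533) = 45*(12*I) + 1/7533 = 540*I + 1/7533 = 1/7533 + 540*I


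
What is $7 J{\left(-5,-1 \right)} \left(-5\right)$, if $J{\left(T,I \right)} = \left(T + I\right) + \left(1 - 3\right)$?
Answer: $280$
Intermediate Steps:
$J{\left(T,I \right)} = -2 + I + T$ ($J{\left(T,I \right)} = \left(I + T\right) + \left(1 - 3\right) = \left(I + T\right) - 2 = -2 + I + T$)
$7 J{\left(-5,-1 \right)} \left(-5\right) = 7 \left(-2 - 1 - 5\right) \left(-5\right) = 7 \left(-8\right) \left(-5\right) = \left(-56\right) \left(-5\right) = 280$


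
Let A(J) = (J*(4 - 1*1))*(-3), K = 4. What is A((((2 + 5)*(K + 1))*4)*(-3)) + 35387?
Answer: 39167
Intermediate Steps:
A(J) = -9*J (A(J) = (J*(4 - 1))*(-3) = (J*3)*(-3) = (3*J)*(-3) = -9*J)
A((((2 + 5)*(K + 1))*4)*(-3)) + 35387 = -9*((2 + 5)*(4 + 1))*4*(-3) + 35387 = -9*(7*5)*4*(-3) + 35387 = -9*35*4*(-3) + 35387 = -1260*(-3) + 35387 = -9*(-420) + 35387 = 3780 + 35387 = 39167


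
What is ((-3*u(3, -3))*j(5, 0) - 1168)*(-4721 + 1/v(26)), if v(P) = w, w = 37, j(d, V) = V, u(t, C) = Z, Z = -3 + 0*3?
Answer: 204021568/37 ≈ 5.5141e+6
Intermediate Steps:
Z = -3 (Z = -3 + 0 = -3)
u(t, C) = -3
v(P) = 37
((-3*u(3, -3))*j(5, 0) - 1168)*(-4721 + 1/v(26)) = (-3*(-3)*0 - 1168)*(-4721 + 1/37) = (9*0 - 1168)*(-4721 + 1/37) = (0 - 1168)*(-174676/37) = -1168*(-174676/37) = 204021568/37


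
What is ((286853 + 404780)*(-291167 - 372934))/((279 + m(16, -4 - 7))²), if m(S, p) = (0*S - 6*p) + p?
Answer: -459314166933/111556 ≈ -4.1173e+6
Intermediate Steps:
m(S, p) = -5*p (m(S, p) = (0 - 6*p) + p = -6*p + p = -5*p)
((286853 + 404780)*(-291167 - 372934))/((279 + m(16, -4 - 7))²) = ((286853 + 404780)*(-291167 - 372934))/((279 - 5*(-4 - 7))²) = (691633*(-664101))/((279 - 5*(-11))²) = -459314166933/(279 + 55)² = -459314166933/(334²) = -459314166933/111556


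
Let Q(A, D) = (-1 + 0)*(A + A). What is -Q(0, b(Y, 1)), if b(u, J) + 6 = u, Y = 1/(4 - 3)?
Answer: 0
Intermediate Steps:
Y = 1 (Y = 1/1 = 1)
b(u, J) = -6 + u
Q(A, D) = -2*A
-Q(0, b(Y, 1)) = -(-2)*0 = -1*0 = 0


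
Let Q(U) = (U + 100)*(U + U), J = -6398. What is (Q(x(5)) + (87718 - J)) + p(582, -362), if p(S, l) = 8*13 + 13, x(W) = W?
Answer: 95283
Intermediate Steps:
p(S, l) = 117 (p(S, l) = 104 + 13 = 117)
Q(U) = 2*U*(100 + U) (Q(U) = (100 + U)*(2*U) = 2*U*(100 + U))
(Q(x(5)) + (87718 - J)) + p(582, -362) = (2*5*(100 + 5) + (87718 - 1*(-6398))) + 117 = (2*5*105 + (87718 + 6398)) + 117 = (1050 + 94116) + 117 = 95166 + 117 = 95283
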